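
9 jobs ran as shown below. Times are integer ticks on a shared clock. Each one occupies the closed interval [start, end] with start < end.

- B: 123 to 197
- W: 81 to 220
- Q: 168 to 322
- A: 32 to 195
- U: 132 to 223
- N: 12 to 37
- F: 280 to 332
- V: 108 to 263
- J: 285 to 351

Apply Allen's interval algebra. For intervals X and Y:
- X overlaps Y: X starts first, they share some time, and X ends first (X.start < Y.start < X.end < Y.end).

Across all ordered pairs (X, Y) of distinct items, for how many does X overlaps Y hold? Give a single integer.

Checking all 72 ordered pairs for relation 'overlaps'; matching pairs in alphabetical order:
(A, B): A overlaps B ✓
(A, Q): A overlaps Q ✓
(A, U): A overlaps U ✓
(A, V): A overlaps V ✓
(A, W): A overlaps W ✓
(B, Q): B overlaps Q ✓
(B, U): B overlaps U ✓
(F, J): F overlaps J ✓
(N, A): N overlaps A ✓
(Q, F): Q overlaps F ✓
(Q, J): Q overlaps J ✓
(U, Q): U overlaps Q ✓
(V, Q): V overlaps Q ✓
(W, Q): W overlaps Q ✓
(W, U): W overlaps U ✓
(W, V): W overlaps V ✓
Count: 16.

16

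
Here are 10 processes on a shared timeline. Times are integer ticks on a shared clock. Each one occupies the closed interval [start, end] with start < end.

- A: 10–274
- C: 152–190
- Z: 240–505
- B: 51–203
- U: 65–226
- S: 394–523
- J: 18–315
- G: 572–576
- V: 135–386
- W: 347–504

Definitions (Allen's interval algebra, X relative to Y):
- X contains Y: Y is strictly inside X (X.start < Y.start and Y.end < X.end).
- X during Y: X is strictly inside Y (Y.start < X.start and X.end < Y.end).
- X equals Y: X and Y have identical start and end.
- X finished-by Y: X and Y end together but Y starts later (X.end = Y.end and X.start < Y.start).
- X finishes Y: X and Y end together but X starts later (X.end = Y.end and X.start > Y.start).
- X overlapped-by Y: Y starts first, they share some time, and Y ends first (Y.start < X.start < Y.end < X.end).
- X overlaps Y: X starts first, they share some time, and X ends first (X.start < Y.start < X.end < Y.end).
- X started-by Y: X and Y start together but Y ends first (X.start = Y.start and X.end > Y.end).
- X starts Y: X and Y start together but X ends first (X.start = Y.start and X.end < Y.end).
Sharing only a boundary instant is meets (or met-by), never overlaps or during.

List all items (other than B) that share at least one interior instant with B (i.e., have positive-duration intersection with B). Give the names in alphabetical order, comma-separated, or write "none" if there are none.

A, C, J, U, V

Target B = [51, 203].
A [10, 274] → contains → yes.
C [152, 190] → during → yes.
G [572, 576] → after → no.
J [18, 315] → contains → yes.
S [394, 523] → after → no.
U [65, 226] → overlapped-by → yes.
V [135, 386] → overlapped-by → yes.
W [347, 504] → after → no.
Z [240, 505] → after → no.
Result: A, C, J, U, V.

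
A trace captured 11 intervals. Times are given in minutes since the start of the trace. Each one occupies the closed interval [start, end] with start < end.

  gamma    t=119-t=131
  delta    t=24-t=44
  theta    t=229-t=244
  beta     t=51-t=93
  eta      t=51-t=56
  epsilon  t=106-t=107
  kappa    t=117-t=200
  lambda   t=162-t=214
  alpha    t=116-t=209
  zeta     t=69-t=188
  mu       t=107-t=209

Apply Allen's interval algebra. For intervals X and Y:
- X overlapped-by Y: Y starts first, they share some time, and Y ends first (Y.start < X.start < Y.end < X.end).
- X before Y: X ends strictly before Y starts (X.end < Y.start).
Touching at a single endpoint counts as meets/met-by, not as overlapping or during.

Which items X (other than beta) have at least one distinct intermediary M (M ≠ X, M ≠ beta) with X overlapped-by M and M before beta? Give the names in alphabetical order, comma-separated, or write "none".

Target beta = [t=51, t=93].
Intermediaries M with M before beta: delta.
Via delta — items with X overlapped-by delta: none.
Union: none.

none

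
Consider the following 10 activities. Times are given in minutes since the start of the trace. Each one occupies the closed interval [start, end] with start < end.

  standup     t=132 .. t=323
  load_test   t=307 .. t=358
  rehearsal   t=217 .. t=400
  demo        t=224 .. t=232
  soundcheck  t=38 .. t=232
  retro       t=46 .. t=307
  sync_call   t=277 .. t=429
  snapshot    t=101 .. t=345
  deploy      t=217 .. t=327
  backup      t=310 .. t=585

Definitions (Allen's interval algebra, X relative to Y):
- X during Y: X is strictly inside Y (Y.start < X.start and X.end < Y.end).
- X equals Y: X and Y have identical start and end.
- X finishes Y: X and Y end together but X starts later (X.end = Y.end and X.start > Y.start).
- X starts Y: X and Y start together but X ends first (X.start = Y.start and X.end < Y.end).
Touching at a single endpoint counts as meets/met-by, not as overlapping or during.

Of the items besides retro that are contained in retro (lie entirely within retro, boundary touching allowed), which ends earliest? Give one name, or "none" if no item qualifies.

Target retro = [t=46, t=307].
backup [t=310, t=585] → after → excluded.
demo [t=224, t=232] → during → candidate.
deploy [t=217, t=327] → overlapped-by → excluded.
load_test [t=307, t=358] → met-by → excluded.
rehearsal [t=217, t=400] → overlapped-by → excluded.
snapshot [t=101, t=345] → overlapped-by → excluded.
soundcheck [t=38, t=232] → overlaps → excluded.
standup [t=132, t=323] → overlapped-by → excluded.
sync_call [t=277, t=429] → overlapped-by → excluded.
Among candidates, earliest end is t=232 → demo.

demo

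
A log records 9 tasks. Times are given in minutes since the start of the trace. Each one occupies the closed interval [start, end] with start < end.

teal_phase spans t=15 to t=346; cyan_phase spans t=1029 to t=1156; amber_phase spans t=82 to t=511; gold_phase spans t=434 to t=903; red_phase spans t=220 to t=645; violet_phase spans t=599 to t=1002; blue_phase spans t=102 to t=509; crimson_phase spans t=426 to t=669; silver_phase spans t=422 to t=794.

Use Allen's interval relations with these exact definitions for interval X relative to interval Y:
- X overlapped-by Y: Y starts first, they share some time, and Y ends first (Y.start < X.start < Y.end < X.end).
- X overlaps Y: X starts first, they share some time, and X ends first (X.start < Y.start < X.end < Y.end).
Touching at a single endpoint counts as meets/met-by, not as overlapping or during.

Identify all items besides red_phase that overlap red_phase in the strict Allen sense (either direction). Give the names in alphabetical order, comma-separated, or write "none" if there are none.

Target red_phase = [t=220, t=645].
amber_phase [t=82, t=511] → overlaps → yes.
blue_phase [t=102, t=509] → overlaps → yes.
crimson_phase [t=426, t=669] → overlapped-by → yes.
cyan_phase [t=1029, t=1156] → after → no.
gold_phase [t=434, t=903] → overlapped-by → yes.
silver_phase [t=422, t=794] → overlapped-by → yes.
teal_phase [t=15, t=346] → overlaps → yes.
violet_phase [t=599, t=1002] → overlapped-by → yes.
Result: amber_phase, blue_phase, crimson_phase, gold_phase, silver_phase, teal_phase, violet_phase.

amber_phase, blue_phase, crimson_phase, gold_phase, silver_phase, teal_phase, violet_phase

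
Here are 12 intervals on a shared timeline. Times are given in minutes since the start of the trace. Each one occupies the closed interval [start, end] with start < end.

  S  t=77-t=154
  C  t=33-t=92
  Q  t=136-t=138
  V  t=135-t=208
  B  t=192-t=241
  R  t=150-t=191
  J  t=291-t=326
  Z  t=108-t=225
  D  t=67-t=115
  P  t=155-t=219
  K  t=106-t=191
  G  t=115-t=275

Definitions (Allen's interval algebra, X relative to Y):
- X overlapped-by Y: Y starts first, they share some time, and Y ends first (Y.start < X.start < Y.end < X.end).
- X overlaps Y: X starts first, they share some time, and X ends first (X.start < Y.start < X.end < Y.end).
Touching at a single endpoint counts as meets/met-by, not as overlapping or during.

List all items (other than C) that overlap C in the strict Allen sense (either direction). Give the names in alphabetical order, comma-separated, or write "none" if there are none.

Target C = [t=33, t=92].
B [t=192, t=241] → after → no.
D [t=67, t=115] → overlapped-by → yes.
G [t=115, t=275] → after → no.
J [t=291, t=326] → after → no.
K [t=106, t=191] → after → no.
P [t=155, t=219] → after → no.
Q [t=136, t=138] → after → no.
R [t=150, t=191] → after → no.
S [t=77, t=154] → overlapped-by → yes.
V [t=135, t=208] → after → no.
Z [t=108, t=225] → after → no.
Result: D, S.

D, S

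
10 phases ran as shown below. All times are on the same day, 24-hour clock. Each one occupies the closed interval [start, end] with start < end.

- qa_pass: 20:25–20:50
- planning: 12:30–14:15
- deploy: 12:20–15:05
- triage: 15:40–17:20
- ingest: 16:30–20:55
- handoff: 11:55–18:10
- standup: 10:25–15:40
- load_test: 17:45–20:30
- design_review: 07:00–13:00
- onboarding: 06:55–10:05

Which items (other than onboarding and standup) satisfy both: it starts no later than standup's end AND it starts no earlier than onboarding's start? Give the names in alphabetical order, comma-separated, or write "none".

Conditions: its start is no later than standup's end (X.start <= 15:40) AND its start is no earlier than onboarding's start (X.start >= 06:55).
deploy: start 12:20 <= 15:40? ✓; start 12:20 >= 06:55? ✓ → yes.
design_review: start 07:00 <= 15:40? ✓; start 07:00 >= 06:55? ✓ → yes.
handoff: start 11:55 <= 15:40? ✓; start 11:55 >= 06:55? ✓ → yes.
ingest: start 16:30 <= 15:40? ✗; start 16:30 >= 06:55? ✓ → no.
load_test: start 17:45 <= 15:40? ✗; start 17:45 >= 06:55? ✓ → no.
planning: start 12:30 <= 15:40? ✓; start 12:30 >= 06:55? ✓ → yes.
qa_pass: start 20:25 <= 15:40? ✗; start 20:25 >= 06:55? ✓ → no.
triage: start 15:40 <= 15:40? ✓; start 15:40 >= 06:55? ✓ → yes.
Result: deploy, design_review, handoff, planning, triage.

deploy, design_review, handoff, planning, triage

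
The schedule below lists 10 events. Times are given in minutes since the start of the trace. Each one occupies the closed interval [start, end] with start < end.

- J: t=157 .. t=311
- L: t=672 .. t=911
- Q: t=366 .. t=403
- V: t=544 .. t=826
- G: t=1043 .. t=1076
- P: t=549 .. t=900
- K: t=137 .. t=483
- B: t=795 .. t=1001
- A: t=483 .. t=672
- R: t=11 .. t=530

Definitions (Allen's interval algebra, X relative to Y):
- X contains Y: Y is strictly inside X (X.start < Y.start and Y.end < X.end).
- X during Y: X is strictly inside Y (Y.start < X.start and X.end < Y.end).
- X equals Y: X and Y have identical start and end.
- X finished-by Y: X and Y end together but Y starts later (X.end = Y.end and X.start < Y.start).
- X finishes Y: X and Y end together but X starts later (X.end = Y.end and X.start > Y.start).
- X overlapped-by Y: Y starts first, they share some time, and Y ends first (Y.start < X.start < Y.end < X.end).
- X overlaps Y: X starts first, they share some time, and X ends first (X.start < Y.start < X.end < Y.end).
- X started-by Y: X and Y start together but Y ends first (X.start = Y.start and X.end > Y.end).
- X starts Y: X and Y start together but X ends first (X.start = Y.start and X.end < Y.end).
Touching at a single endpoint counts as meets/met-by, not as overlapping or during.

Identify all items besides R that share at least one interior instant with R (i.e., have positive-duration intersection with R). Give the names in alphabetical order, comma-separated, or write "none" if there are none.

A, J, K, Q

Target R = [t=11, t=530].
A [t=483, t=672] → overlapped-by → yes.
B [t=795, t=1001] → after → no.
G [t=1043, t=1076] → after → no.
J [t=157, t=311] → during → yes.
K [t=137, t=483] → during → yes.
L [t=672, t=911] → after → no.
P [t=549, t=900] → after → no.
Q [t=366, t=403] → during → yes.
V [t=544, t=826] → after → no.
Result: A, J, K, Q.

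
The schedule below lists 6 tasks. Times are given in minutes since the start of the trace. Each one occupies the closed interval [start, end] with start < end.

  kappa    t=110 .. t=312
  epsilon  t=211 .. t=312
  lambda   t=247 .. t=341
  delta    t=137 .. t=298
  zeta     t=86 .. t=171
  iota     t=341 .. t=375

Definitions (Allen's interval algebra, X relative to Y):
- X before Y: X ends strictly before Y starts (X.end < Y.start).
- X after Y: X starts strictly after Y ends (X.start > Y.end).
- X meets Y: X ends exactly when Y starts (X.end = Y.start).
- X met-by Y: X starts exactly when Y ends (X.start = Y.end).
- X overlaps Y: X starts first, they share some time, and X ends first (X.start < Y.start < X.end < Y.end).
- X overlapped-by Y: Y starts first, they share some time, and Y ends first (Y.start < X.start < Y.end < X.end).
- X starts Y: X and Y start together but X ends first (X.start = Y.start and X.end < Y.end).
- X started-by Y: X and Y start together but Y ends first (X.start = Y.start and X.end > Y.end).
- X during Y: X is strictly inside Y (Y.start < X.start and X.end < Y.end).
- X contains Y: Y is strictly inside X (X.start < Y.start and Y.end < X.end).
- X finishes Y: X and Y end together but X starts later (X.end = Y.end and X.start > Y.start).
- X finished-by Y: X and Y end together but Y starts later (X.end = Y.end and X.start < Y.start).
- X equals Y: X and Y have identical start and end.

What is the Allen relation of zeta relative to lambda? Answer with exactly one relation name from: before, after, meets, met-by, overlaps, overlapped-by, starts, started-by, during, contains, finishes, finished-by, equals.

zeta = [t=86, t=171]; lambda = [t=247, t=341].
Compare endpoints: zeta.start < lambda.start, zeta.start < lambda.end, zeta.end < lambda.start, zeta.end < lambda.end.
That pattern is 'before'.

before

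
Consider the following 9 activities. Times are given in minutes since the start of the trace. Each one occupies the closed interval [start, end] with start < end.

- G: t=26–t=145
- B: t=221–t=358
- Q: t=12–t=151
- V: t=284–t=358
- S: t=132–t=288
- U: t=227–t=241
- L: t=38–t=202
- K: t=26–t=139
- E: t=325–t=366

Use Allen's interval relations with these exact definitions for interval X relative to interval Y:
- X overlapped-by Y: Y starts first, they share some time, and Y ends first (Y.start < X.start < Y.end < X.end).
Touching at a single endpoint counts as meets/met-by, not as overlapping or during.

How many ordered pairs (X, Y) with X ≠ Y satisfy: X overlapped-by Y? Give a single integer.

11

Checking all 72 ordered pairs for relation 'overlapped-by'; matching pairs in alphabetical order:
(B, S): B overlapped-by S ✓
(E, B): E overlapped-by B ✓
(E, V): E overlapped-by V ✓
(L, G): L overlapped-by G ✓
(L, K): L overlapped-by K ✓
(L, Q): L overlapped-by Q ✓
(S, G): S overlapped-by G ✓
(S, K): S overlapped-by K ✓
(S, L): S overlapped-by L ✓
(S, Q): S overlapped-by Q ✓
(V, S): V overlapped-by S ✓
Count: 11.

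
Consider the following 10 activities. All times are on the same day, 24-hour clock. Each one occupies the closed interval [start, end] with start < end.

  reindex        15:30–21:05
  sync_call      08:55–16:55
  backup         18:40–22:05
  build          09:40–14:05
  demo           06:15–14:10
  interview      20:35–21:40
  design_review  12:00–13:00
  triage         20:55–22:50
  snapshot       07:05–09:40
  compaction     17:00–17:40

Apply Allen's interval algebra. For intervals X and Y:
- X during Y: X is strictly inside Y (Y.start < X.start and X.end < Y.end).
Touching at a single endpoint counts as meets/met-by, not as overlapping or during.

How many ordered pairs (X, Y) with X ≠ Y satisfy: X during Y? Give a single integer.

8

Checking all 90 ordered pairs for relation 'during'; matching pairs in alphabetical order:
(build, demo): build during demo ✓
(build, sync_call): build during sync_call ✓
(compaction, reindex): compaction during reindex ✓
(design_review, build): design_review during build ✓
(design_review, demo): design_review during demo ✓
(design_review, sync_call): design_review during sync_call ✓
(interview, backup): interview during backup ✓
(snapshot, demo): snapshot during demo ✓
Count: 8.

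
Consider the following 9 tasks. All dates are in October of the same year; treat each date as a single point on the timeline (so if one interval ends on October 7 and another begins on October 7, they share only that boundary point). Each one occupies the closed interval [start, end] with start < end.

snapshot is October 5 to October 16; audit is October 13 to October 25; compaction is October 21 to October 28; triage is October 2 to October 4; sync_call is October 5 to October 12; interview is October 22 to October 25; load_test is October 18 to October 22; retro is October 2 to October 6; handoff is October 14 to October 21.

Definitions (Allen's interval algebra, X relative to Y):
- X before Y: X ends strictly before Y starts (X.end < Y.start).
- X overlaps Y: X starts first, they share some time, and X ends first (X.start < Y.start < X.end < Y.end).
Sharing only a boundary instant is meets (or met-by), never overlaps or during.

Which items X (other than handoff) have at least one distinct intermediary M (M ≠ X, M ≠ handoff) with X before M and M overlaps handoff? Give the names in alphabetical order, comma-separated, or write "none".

triage

Target handoff = [October 14, October 21].
Intermediaries M with M overlaps handoff: snapshot.
Via snapshot — items with X before snapshot: triage.
Union: triage.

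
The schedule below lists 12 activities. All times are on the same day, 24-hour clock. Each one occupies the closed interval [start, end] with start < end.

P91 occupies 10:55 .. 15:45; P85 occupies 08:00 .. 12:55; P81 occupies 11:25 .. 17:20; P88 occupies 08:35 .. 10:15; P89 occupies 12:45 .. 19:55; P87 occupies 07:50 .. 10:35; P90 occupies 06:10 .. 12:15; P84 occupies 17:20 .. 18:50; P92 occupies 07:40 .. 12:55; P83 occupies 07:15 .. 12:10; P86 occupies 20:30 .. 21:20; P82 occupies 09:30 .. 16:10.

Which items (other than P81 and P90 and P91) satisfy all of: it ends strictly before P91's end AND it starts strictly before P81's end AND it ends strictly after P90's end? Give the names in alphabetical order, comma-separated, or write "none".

P85, P92

Conditions: its end is strictly before P91's end (X.end < 15:45) AND its start is strictly before P81's end (X.start < 17:20) AND its end is strictly after P90's end (X.end > 12:15).
P82: end 16:10 < 15:45? ✗; start 09:30 < 17:20? ✓; end 16:10 > 12:15? ✓ → no.
P83: end 12:10 < 15:45? ✓; start 07:15 < 17:20? ✓; end 12:10 > 12:15? ✗ → no.
P84: end 18:50 < 15:45? ✗; start 17:20 < 17:20? ✗; end 18:50 > 12:15? ✓ → no.
P85: end 12:55 < 15:45? ✓; start 08:00 < 17:20? ✓; end 12:55 > 12:15? ✓ → yes.
P86: end 21:20 < 15:45? ✗; start 20:30 < 17:20? ✗; end 21:20 > 12:15? ✓ → no.
P87: end 10:35 < 15:45? ✓; start 07:50 < 17:20? ✓; end 10:35 > 12:15? ✗ → no.
P88: end 10:15 < 15:45? ✓; start 08:35 < 17:20? ✓; end 10:15 > 12:15? ✗ → no.
P89: end 19:55 < 15:45? ✗; start 12:45 < 17:20? ✓; end 19:55 > 12:15? ✓ → no.
P92: end 12:55 < 15:45? ✓; start 07:40 < 17:20? ✓; end 12:55 > 12:15? ✓ → yes.
Result: P85, P92.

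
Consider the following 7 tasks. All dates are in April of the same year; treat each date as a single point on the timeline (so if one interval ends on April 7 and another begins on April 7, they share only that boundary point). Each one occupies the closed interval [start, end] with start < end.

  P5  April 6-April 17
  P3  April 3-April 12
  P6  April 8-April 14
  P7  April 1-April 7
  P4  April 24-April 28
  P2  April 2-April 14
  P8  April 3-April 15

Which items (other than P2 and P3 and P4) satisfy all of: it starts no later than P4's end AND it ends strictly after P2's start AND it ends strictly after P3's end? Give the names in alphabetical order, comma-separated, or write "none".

Conditions: its start is no later than P4's end (X.start <= April 28) AND its end is strictly after P2's start (X.end > April 2) AND its end is strictly after P3's end (X.end > April 12).
P5: start April 6 <= April 28? ✓; end April 17 > April 2? ✓; end April 17 > April 12? ✓ → yes.
P6: start April 8 <= April 28? ✓; end April 14 > April 2? ✓; end April 14 > April 12? ✓ → yes.
P7: start April 1 <= April 28? ✓; end April 7 > April 2? ✓; end April 7 > April 12? ✗ → no.
P8: start April 3 <= April 28? ✓; end April 15 > April 2? ✓; end April 15 > April 12? ✓ → yes.
Result: P5, P6, P8.

P5, P6, P8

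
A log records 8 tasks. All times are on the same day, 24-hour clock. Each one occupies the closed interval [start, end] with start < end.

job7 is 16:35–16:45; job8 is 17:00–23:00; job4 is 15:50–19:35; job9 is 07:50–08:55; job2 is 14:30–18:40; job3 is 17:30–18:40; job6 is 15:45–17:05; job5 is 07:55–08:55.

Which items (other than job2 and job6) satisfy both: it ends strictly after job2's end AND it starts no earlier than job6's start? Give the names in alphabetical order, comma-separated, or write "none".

Conditions: its end is strictly after job2's end (X.end > 18:40) AND its start is no earlier than job6's start (X.start >= 15:45).
job3: end 18:40 > 18:40? ✗; start 17:30 >= 15:45? ✓ → no.
job4: end 19:35 > 18:40? ✓; start 15:50 >= 15:45? ✓ → yes.
job5: end 08:55 > 18:40? ✗; start 07:55 >= 15:45? ✗ → no.
job7: end 16:45 > 18:40? ✗; start 16:35 >= 15:45? ✓ → no.
job8: end 23:00 > 18:40? ✓; start 17:00 >= 15:45? ✓ → yes.
job9: end 08:55 > 18:40? ✗; start 07:50 >= 15:45? ✗ → no.
Result: job4, job8.

job4, job8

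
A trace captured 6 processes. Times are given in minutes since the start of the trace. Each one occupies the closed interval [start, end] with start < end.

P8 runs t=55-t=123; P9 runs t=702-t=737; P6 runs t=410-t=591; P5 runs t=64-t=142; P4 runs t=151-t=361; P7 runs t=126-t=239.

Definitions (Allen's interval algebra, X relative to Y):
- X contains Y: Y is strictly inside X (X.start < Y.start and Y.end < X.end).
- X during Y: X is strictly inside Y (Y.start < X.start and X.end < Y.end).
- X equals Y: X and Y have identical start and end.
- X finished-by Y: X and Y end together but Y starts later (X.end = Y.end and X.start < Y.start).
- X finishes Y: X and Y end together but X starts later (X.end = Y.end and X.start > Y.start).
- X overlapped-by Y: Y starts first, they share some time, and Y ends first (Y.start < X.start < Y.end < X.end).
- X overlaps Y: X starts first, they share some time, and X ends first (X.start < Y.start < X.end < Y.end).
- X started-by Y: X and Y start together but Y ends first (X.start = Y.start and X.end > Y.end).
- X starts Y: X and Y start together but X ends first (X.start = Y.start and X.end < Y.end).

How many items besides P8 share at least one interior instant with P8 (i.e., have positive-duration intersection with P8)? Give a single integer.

1

Target P8 = [t=55, t=123].
P4 [t=151, t=361] → after → no.
P5 [t=64, t=142] → overlapped-by → counts.
P6 [t=410, t=591] → after → no.
P7 [t=126, t=239] → after → no.
P9 [t=702, t=737] → after → no.
Total: 1.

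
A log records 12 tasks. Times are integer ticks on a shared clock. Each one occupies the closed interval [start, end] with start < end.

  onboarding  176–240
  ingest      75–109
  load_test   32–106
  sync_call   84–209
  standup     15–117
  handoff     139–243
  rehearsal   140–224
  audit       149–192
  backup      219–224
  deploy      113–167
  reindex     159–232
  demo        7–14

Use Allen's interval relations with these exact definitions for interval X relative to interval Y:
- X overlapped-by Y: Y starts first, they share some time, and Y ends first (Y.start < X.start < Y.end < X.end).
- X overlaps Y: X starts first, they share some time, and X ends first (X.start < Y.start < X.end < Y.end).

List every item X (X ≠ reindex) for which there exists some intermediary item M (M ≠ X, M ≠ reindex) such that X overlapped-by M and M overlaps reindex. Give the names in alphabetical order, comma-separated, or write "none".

audit, handoff, onboarding, rehearsal

Target reindex = [159, 232].
Intermediaries M with M overlaps reindex: audit, deploy, rehearsal, sync_call.
Via audit — items with X overlapped-by audit: onboarding.
Via deploy — items with X overlapped-by deploy: audit, handoff, rehearsal.
Via rehearsal — items with X overlapped-by rehearsal: onboarding.
Via sync_call — items with X overlapped-by sync_call: handoff, onboarding, rehearsal.
Union: audit, handoff, onboarding, rehearsal.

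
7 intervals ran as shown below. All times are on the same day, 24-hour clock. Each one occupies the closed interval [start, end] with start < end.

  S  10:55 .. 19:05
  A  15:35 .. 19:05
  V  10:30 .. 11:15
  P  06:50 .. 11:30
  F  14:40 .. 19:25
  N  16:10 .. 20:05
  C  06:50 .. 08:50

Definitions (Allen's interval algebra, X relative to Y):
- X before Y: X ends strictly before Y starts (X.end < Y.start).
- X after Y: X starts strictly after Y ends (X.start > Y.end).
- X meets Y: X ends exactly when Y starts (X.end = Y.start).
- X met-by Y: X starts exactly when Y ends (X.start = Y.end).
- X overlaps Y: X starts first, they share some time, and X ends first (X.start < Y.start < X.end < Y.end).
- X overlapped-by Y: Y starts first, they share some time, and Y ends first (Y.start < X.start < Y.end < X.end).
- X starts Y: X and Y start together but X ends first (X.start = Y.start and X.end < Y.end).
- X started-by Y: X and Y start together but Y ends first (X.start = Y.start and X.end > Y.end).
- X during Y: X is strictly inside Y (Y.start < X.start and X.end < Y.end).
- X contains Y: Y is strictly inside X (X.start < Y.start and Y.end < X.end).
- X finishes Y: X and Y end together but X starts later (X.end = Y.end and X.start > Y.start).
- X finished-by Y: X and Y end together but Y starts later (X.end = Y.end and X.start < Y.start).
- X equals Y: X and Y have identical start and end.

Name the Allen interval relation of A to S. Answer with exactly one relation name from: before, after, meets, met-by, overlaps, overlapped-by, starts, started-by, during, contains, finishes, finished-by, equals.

finishes

A = [15:35, 19:05]; S = [10:55, 19:05].
Compare endpoints: A.start > S.start, A.start < S.end, A.end > S.start, A.end = S.end.
That pattern is 'finishes'.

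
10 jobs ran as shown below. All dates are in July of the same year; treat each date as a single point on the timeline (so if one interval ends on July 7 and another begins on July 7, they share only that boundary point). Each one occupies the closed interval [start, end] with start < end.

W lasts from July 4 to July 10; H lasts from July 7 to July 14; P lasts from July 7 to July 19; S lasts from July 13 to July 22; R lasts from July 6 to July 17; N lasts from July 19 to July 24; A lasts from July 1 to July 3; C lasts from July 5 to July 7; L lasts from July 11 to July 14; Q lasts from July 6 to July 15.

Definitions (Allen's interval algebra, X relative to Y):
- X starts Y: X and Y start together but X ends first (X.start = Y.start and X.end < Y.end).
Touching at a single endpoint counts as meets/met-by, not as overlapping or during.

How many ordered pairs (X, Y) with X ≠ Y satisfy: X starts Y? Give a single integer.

Checking all 90 ordered pairs for relation 'starts'; matching pairs in alphabetical order:
(H, P): H starts P ✓
(Q, R): Q starts R ✓
Count: 2.

2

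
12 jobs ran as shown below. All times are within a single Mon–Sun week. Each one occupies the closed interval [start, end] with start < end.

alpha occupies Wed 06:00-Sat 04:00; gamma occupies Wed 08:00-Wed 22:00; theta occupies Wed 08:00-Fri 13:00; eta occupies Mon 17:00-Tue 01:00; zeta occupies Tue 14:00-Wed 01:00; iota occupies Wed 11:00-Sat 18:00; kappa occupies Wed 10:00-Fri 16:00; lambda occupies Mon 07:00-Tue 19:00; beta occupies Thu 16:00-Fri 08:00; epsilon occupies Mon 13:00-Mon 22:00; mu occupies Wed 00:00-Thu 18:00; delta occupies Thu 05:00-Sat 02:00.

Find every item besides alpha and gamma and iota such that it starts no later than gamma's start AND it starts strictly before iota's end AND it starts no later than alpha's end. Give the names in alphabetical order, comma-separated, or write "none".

Conditions: its start is no later than gamma's start (X.start <= Wed 08:00) AND its start is strictly before iota's end (X.start < Sat 18:00) AND its start is no later than alpha's end (X.start <= Sat 04:00).
beta: start Thu 16:00 <= Wed 08:00? ✗; start Thu 16:00 < Sat 18:00? ✓; start Thu 16:00 <= Sat 04:00? ✓ → no.
delta: start Thu 05:00 <= Wed 08:00? ✗; start Thu 05:00 < Sat 18:00? ✓; start Thu 05:00 <= Sat 04:00? ✓ → no.
epsilon: start Mon 13:00 <= Wed 08:00? ✓; start Mon 13:00 < Sat 18:00? ✓; start Mon 13:00 <= Sat 04:00? ✓ → yes.
eta: start Mon 17:00 <= Wed 08:00? ✓; start Mon 17:00 < Sat 18:00? ✓; start Mon 17:00 <= Sat 04:00? ✓ → yes.
kappa: start Wed 10:00 <= Wed 08:00? ✗; start Wed 10:00 < Sat 18:00? ✓; start Wed 10:00 <= Sat 04:00? ✓ → no.
lambda: start Mon 07:00 <= Wed 08:00? ✓; start Mon 07:00 < Sat 18:00? ✓; start Mon 07:00 <= Sat 04:00? ✓ → yes.
mu: start Wed 00:00 <= Wed 08:00? ✓; start Wed 00:00 < Sat 18:00? ✓; start Wed 00:00 <= Sat 04:00? ✓ → yes.
theta: start Wed 08:00 <= Wed 08:00? ✓; start Wed 08:00 < Sat 18:00? ✓; start Wed 08:00 <= Sat 04:00? ✓ → yes.
zeta: start Tue 14:00 <= Wed 08:00? ✓; start Tue 14:00 < Sat 18:00? ✓; start Tue 14:00 <= Sat 04:00? ✓ → yes.
Result: epsilon, eta, lambda, mu, theta, zeta.

epsilon, eta, lambda, mu, theta, zeta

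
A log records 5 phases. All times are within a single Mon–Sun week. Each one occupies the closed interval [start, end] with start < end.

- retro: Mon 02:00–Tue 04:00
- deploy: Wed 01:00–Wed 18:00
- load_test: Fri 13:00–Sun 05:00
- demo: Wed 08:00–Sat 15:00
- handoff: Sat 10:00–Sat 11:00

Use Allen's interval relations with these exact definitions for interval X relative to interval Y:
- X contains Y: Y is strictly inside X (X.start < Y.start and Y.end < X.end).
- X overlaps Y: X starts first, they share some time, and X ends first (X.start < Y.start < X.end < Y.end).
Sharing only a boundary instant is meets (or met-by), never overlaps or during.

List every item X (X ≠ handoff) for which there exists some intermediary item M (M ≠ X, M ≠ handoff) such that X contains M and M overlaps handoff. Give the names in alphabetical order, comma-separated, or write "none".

Target handoff = [Sat 10:00, Sat 11:00].
Intermediaries M with M overlaps handoff: none.
Union: none.

none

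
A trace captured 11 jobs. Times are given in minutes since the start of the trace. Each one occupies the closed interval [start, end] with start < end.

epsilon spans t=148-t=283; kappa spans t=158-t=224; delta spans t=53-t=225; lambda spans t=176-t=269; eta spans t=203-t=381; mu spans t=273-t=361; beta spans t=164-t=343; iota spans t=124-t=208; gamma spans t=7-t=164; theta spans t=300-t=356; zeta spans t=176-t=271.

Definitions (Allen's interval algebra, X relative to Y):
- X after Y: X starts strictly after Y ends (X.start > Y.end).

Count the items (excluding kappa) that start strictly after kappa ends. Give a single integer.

Target kappa = [t=158, t=224].
beta [t=164, t=343] → overlapped-by → no.
delta [t=53, t=225] → contains → no.
epsilon [t=148, t=283] → contains → no.
eta [t=203, t=381] → overlapped-by → no.
gamma [t=7, t=164] → overlaps → no.
iota [t=124, t=208] → overlaps → no.
lambda [t=176, t=269] → overlapped-by → no.
mu [t=273, t=361] → after → counts.
theta [t=300, t=356] → after → counts.
zeta [t=176, t=271] → overlapped-by → no.
Total: 2.

2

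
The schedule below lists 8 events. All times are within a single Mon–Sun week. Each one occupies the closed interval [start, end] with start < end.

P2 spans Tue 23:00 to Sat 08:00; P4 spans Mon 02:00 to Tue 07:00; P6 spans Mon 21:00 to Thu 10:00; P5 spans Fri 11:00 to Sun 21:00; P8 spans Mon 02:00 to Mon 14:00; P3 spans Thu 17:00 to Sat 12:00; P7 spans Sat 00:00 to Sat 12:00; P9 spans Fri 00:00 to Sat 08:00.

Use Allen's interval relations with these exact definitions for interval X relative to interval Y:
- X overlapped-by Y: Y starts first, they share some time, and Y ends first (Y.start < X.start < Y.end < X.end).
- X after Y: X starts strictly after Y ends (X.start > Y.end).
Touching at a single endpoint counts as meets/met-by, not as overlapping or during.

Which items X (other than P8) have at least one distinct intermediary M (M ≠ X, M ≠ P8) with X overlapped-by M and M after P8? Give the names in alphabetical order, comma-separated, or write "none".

Target P8 = [Mon 02:00, Mon 14:00].
Intermediaries M with M after P8: P2, P3, P5, P6, P7, P9.
Via P2 — items with X overlapped-by P2: P3, P5, P7.
Via P3 — items with X overlapped-by P3: P5.
Via P5 — items with X overlapped-by P5: none.
Via P6 — items with X overlapped-by P6: P2.
Via P7 — items with X overlapped-by P7: none.
Via P9 — items with X overlapped-by P9: P5, P7.
Union: P2, P3, P5, P7.

P2, P3, P5, P7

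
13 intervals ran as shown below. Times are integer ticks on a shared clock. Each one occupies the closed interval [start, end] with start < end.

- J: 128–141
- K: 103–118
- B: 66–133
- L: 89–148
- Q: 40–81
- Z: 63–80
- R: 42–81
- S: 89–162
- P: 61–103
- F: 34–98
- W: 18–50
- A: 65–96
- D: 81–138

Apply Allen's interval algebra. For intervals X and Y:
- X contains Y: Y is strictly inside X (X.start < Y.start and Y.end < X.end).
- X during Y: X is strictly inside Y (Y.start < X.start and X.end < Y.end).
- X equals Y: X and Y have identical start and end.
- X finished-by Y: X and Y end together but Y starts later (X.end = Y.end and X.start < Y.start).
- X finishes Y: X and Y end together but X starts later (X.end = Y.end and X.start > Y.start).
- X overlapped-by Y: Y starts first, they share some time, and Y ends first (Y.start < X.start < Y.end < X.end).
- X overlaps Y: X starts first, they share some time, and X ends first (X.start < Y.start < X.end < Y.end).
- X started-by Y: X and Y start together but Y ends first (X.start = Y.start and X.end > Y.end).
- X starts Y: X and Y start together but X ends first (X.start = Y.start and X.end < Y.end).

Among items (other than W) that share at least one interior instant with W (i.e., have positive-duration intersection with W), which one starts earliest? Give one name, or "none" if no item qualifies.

Target W = [18, 50].
A [65, 96] → after → excluded.
B [66, 133] → after → excluded.
D [81, 138] → after → excluded.
F [34, 98] → overlapped-by → candidate.
J [128, 141] → after → excluded.
K [103, 118] → after → excluded.
L [89, 148] → after → excluded.
P [61, 103] → after → excluded.
Q [40, 81] → overlapped-by → candidate.
R [42, 81] → overlapped-by → candidate.
S [89, 162] → after → excluded.
Z [63, 80] → after → excluded.
Among candidates, earliest start is 34 → F.

F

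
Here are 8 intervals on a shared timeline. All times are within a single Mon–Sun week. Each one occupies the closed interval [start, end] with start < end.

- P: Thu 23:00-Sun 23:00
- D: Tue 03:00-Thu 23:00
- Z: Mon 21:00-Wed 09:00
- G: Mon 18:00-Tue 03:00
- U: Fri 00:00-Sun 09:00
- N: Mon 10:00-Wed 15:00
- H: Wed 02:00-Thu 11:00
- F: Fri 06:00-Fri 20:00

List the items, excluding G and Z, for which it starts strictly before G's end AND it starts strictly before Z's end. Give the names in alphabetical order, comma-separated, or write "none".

Conditions: its start is strictly before G's end (X.start < Tue 03:00) AND its start is strictly before Z's end (X.start < Wed 09:00).
D: start Tue 03:00 < Tue 03:00? ✗; start Tue 03:00 < Wed 09:00? ✓ → no.
F: start Fri 06:00 < Tue 03:00? ✗; start Fri 06:00 < Wed 09:00? ✗ → no.
H: start Wed 02:00 < Tue 03:00? ✗; start Wed 02:00 < Wed 09:00? ✓ → no.
N: start Mon 10:00 < Tue 03:00? ✓; start Mon 10:00 < Wed 09:00? ✓ → yes.
P: start Thu 23:00 < Tue 03:00? ✗; start Thu 23:00 < Wed 09:00? ✗ → no.
U: start Fri 00:00 < Tue 03:00? ✗; start Fri 00:00 < Wed 09:00? ✗ → no.
Result: N.

N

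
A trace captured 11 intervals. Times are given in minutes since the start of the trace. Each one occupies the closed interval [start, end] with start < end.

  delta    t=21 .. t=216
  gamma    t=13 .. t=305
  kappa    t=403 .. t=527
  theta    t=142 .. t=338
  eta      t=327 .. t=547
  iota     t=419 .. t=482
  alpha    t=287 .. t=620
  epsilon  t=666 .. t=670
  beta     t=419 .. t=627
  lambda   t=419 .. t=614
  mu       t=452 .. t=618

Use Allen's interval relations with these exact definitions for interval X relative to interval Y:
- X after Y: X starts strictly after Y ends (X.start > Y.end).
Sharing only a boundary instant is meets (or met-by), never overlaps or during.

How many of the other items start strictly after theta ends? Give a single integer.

6

Target theta = [t=142, t=338].
alpha [t=287, t=620] → overlapped-by → no.
beta [t=419, t=627] → after → counts.
delta [t=21, t=216] → overlaps → no.
epsilon [t=666, t=670] → after → counts.
eta [t=327, t=547] → overlapped-by → no.
gamma [t=13, t=305] → overlaps → no.
iota [t=419, t=482] → after → counts.
kappa [t=403, t=527] → after → counts.
lambda [t=419, t=614] → after → counts.
mu [t=452, t=618] → after → counts.
Total: 6.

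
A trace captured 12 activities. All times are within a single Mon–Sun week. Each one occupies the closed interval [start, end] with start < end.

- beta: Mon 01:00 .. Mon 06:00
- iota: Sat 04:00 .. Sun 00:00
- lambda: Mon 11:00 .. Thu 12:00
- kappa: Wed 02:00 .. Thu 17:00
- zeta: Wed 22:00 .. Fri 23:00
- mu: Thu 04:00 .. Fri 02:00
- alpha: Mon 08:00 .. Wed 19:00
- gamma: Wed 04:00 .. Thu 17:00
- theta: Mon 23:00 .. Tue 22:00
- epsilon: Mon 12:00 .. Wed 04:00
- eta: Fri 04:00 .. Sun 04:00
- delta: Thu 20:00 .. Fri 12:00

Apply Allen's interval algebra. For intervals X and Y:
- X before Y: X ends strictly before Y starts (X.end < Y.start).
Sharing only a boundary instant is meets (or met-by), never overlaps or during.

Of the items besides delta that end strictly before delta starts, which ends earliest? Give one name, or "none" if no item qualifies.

beta

Target delta = [Thu 20:00, Fri 12:00].
alpha [Mon 08:00, Wed 19:00] → before → candidate.
beta [Mon 01:00, Mon 06:00] → before → candidate.
epsilon [Mon 12:00, Wed 04:00] → before → candidate.
eta [Fri 04:00, Sun 04:00] → overlapped-by → excluded.
gamma [Wed 04:00, Thu 17:00] → before → candidate.
iota [Sat 04:00, Sun 00:00] → after → excluded.
kappa [Wed 02:00, Thu 17:00] → before → candidate.
lambda [Mon 11:00, Thu 12:00] → before → candidate.
mu [Thu 04:00, Fri 02:00] → overlaps → excluded.
theta [Mon 23:00, Tue 22:00] → before → candidate.
zeta [Wed 22:00, Fri 23:00] → contains → excluded.
Among candidates, earliest end is Mon 06:00 → beta.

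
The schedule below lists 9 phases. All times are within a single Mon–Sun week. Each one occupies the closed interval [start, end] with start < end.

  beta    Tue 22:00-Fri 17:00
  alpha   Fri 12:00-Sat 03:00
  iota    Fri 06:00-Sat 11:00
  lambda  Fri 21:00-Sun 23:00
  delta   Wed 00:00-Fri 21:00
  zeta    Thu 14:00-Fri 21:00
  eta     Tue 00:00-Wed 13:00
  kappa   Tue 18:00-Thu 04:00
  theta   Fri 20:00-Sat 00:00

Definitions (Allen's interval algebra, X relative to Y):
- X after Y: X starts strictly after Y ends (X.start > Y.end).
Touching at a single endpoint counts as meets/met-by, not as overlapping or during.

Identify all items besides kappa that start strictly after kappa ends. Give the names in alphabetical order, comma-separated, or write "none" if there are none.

Target kappa = [Tue 18:00, Thu 04:00].
alpha [Fri 12:00, Sat 03:00] → after → yes.
beta [Tue 22:00, Fri 17:00] → overlapped-by → no.
delta [Wed 00:00, Fri 21:00] → overlapped-by → no.
eta [Tue 00:00, Wed 13:00] → overlaps → no.
iota [Fri 06:00, Sat 11:00] → after → yes.
lambda [Fri 21:00, Sun 23:00] → after → yes.
theta [Fri 20:00, Sat 00:00] → after → yes.
zeta [Thu 14:00, Fri 21:00] → after → yes.
Result: alpha, iota, lambda, theta, zeta.

alpha, iota, lambda, theta, zeta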